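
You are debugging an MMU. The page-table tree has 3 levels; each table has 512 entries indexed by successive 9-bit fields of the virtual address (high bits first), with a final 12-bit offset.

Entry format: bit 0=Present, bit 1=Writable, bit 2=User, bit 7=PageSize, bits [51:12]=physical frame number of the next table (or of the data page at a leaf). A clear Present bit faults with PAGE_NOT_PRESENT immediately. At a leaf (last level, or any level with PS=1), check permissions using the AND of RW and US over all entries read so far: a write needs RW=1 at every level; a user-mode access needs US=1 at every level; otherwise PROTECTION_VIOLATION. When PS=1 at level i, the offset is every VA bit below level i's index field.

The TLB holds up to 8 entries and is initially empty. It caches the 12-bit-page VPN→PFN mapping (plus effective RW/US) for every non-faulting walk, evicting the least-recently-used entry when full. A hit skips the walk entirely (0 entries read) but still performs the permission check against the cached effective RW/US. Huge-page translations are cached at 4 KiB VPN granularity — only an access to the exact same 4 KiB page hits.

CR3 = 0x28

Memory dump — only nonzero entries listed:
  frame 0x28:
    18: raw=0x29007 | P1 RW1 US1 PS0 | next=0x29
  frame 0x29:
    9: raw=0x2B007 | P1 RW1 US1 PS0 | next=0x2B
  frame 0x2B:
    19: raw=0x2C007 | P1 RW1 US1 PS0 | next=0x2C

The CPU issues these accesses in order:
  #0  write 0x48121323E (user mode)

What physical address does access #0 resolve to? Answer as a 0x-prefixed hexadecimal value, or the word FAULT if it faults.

Walk each access:
#0 VA=0x48121323E (w,user):
  [0] read 0x28 idx=18: raw=0x29007 flags P=1 W=1 U=1 S=0
  [1] read 0x29 idx=9: raw=0x2B007 flags P=1 W=1 U=1 S=0
  [2] read 0x2B idx=19: raw=0x2C007 flags P=1 W=1 U=1 S=0
  → PA=0x2C23E  (3 entries read)

Access #0 PA: 0x2C23E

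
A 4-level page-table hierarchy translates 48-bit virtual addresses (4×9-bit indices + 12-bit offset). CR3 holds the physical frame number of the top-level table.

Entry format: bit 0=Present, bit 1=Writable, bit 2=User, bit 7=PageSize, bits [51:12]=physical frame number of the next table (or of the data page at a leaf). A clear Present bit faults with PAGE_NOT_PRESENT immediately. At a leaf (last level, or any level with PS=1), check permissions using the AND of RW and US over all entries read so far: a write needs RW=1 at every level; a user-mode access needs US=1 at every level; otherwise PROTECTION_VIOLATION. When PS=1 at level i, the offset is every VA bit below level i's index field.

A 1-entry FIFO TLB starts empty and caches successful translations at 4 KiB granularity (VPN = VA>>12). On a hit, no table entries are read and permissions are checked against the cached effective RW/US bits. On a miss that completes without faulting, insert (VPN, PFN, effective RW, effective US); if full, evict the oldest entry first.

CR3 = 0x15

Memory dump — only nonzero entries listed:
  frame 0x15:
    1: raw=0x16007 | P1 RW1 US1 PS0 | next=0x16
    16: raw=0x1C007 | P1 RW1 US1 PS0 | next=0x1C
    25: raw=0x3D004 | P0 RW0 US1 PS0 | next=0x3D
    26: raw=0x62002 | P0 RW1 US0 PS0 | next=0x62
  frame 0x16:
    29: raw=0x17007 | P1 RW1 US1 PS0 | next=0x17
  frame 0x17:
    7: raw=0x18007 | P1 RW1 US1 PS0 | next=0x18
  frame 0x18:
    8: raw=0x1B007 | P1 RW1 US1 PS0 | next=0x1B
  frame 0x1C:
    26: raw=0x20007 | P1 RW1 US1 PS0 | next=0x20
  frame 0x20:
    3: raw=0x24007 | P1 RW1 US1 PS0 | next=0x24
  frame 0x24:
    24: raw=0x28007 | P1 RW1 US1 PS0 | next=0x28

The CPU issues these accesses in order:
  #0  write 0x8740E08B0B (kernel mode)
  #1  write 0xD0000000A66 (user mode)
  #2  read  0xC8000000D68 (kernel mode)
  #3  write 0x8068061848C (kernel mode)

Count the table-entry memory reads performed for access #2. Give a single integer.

Walk each access:
#0 VA=0x8740E08B0B (w,kernel):
  lvl0: tbl 0x15, slot 1 ⇒ 0x16007 (P1/RW1/US1/PS0)
  lvl1: tbl 0x16, slot 29 ⇒ 0x17007 (P1/RW1/US1/PS0)
  lvl2: tbl 0x17, slot 7 ⇒ 0x18007 (P1/RW1/US1/PS0)
  lvl3: tbl 0x18, slot 8 ⇒ 0x1B007 (P1/RW1/US1/PS0)
  → PA=0x1BB0B  (4 entries read)
#1 VA=0xD0000000A66 (w,user):
  lvl0: tbl 0x15, slot 26 ⇒ 0x62002 (P0/RW1/US0/PS0)
  ✗ PAGE_NOT_PRESENT  [1 reads]
#2 VA=0xC8000000D68 (r,kernel):
  lvl0: tbl 0x15, slot 25 ⇒ 0x3D004 (P0/RW0/US1/PS0)
  ✗ PAGE_NOT_PRESENT  [1 reads]
#3 VA=0x8068061848C (w,kernel):
  lvl0: tbl 0x15, slot 16 ⇒ 0x1C007 (P1/RW1/US1/PS0)
  lvl1: tbl 0x1C, slot 26 ⇒ 0x20007 (P1/RW1/US1/PS0)
  lvl2: tbl 0x20, slot 3 ⇒ 0x24007 (P1/RW1/US1/PS0)
  lvl3: tbl 0x24, slot 24 ⇒ 0x28007 (P1/RW1/US1/PS0)
  → PA=0x2848C  (4 entries read)

Entries read for #2: 1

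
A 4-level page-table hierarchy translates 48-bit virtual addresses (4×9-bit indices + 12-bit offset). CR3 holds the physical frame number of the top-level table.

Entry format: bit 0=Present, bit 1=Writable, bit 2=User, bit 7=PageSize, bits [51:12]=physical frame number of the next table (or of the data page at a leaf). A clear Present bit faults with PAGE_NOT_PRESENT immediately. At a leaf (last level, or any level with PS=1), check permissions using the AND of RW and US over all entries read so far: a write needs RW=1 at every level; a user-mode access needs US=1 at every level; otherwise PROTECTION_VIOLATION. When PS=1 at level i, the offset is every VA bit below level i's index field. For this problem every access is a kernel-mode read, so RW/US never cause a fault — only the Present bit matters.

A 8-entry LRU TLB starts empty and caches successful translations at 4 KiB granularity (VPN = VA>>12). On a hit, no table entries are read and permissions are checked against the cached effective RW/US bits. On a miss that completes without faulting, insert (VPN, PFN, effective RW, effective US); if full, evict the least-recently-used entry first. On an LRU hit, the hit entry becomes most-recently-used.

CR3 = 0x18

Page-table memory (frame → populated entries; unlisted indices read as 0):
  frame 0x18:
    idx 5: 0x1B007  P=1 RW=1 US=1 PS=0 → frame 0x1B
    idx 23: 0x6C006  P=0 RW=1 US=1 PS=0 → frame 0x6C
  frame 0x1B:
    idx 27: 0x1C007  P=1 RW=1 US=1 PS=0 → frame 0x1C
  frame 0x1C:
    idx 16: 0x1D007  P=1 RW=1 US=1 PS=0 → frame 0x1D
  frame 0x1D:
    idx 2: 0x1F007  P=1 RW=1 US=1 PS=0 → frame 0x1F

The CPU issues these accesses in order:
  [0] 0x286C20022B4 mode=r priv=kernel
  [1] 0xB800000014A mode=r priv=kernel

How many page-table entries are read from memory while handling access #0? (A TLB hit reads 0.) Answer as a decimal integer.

Per-access translation:
#0 VA=0x286C20022B4 (r,kernel):
  [0] read 0x18 idx=5: raw=0x1B007 flags P=1 W=1 U=1 S=0
  [1] read 0x1B idx=27: raw=0x1C007 flags P=1 W=1 U=1 S=0
  [2] read 0x1C idx=16: raw=0x1D007 flags P=1 W=1 U=1 S=0
  [3] read 0x1D idx=2: raw=0x1F007 flags P=1 W=1 U=1 S=0
  ✓ 0x1F2B4  — 4 lookups
#1 VA=0xB800000014A (r,kernel):
  [0] read 0x18 idx=23: raw=0x6C006 flags P=0 W=1 U=1 S=0
  ⇒ fault: PAGE_NOT_PRESENT  — 1 lookups

Entries read for #0: 4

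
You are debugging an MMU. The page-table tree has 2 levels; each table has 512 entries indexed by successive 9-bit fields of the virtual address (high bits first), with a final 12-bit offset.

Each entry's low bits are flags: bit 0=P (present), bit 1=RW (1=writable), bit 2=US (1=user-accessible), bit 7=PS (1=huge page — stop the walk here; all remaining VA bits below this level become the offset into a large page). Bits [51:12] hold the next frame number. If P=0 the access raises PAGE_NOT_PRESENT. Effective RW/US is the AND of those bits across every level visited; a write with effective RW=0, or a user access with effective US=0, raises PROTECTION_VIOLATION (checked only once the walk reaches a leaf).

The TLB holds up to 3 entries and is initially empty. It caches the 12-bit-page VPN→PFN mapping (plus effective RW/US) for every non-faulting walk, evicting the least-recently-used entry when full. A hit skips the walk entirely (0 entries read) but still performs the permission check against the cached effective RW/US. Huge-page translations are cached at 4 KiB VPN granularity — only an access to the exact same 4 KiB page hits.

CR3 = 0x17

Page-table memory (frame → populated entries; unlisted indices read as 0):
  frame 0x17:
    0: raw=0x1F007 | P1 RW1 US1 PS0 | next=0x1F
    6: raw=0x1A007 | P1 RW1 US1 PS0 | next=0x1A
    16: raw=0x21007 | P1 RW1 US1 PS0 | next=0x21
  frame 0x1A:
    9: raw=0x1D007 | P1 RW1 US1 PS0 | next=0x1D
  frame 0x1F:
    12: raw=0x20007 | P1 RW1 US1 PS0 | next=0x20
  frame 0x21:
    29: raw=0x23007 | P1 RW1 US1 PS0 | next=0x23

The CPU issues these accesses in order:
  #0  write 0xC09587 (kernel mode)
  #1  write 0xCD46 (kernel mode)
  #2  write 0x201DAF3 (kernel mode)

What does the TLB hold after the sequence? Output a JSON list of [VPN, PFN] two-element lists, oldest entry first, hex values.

Trace:
#0 VA=0xC09587 (w,kernel):
  L0: frame=0x17 idx=6 entry=0x1A007 [P=1 RW=1 US=1 PS=0]
  L1: frame=0x1A idx=9 entry=0x1D007 [P=1 RW=1 US=1 PS=0]
  ⇒ phys 0x1D587  [2 reads]
#1 VA=0xCD46 (w,kernel):
  L0: frame=0x17 idx=0 entry=0x1F007 [P=1 RW=1 US=1 PS=0]
  L1: frame=0x1F idx=12 entry=0x20007 [P=1 RW=1 US=1 PS=0]
  ⇒ phys 0x20D46  [2 reads]
#2 VA=0x201DAF3 (w,kernel):
  L0: frame=0x17 idx=16 entry=0x21007 [P=1 RW=1 US=1 PS=0]
  L1: frame=0x21 idx=29 entry=0x23007 [P=1 RW=1 US=1 PS=0]
  ⇒ phys 0x23AF3  [2 reads]

TLB: [["0xC09", "0x1D"], ["0xC", "0x20"], ["0x201D", "0x23"]]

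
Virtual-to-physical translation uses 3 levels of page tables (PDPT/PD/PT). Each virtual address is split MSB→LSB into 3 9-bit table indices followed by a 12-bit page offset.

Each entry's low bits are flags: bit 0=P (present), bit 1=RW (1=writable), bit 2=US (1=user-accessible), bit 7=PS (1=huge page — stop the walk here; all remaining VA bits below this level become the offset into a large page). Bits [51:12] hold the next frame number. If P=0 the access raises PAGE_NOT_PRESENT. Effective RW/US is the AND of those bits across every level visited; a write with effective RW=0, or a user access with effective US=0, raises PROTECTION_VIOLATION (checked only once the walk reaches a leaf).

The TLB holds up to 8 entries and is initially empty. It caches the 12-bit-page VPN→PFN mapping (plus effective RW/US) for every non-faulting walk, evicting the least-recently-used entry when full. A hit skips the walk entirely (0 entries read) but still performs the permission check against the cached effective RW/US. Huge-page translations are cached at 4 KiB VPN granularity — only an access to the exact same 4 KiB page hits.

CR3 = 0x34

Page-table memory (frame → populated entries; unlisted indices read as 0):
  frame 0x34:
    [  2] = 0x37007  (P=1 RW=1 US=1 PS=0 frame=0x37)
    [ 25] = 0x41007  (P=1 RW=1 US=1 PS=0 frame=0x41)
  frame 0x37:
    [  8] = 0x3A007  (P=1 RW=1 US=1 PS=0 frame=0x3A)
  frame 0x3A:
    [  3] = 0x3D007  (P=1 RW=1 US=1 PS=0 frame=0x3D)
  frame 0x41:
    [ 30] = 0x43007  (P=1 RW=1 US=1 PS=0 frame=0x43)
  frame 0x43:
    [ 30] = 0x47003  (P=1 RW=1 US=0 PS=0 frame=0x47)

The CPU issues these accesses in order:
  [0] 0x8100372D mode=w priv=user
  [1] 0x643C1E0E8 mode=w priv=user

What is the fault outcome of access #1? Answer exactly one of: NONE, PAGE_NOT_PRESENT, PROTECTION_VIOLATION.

Trace:
#0 VA=0x8100372D (w,user):
  L0: frame=0x34 idx=2 entry=0x37007 [P=1 RW=1 US=1 PS=0]
  L1: frame=0x37 idx=8 entry=0x3A007 [P=1 RW=1 US=1 PS=0]
  L2: frame=0x3A idx=3 entry=0x3D007 [P=1 RW=1 US=1 PS=0]
  ✓ 0x3D72D  — 3 lookups
#1 VA=0x643C1E0E8 (w,user):
  L0: frame=0x34 idx=25 entry=0x41007 [P=1 RW=1 US=1 PS=0]
  L1: frame=0x41 idx=30 entry=0x43007 [P=1 RW=1 US=1 PS=0]
  L2: frame=0x43 idx=30 entry=0x47003 [P=1 RW=1 US=0 PS=0]
  → PROTECTION_VIOLATION  (3 entries read)

Access #1 fault: PROTECTION_VIOLATION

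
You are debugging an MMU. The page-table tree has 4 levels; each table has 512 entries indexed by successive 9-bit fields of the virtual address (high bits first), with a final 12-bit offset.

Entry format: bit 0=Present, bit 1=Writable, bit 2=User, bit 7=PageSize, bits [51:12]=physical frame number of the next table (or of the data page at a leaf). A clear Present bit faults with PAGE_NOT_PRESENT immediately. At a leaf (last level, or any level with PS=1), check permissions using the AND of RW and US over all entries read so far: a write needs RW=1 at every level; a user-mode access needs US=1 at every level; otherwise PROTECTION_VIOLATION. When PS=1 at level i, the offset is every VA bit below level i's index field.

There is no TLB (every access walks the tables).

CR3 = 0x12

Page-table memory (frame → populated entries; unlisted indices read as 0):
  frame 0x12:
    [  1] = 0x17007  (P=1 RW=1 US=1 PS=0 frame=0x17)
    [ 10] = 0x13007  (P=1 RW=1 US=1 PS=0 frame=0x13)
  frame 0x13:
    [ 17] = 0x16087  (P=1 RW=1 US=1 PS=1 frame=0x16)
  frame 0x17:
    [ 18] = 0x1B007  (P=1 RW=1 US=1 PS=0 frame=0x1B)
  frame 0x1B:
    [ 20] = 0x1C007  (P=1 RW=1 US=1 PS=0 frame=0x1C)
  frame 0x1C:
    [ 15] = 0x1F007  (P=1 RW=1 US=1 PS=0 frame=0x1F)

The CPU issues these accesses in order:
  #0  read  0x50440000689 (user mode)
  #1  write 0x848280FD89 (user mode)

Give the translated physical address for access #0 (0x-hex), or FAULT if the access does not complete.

Per-access translation:
#0 VA=0x50440000689 (r,user):
  L0: frame=0x12 idx=10 entry=0x13007 [P=1 RW=1 US=1 PS=0]
  L1: frame=0x13 idx=17 entry=0x16087 [P=1 RW=1 US=1 PS=1]
  ⇒ phys 0x16689 (huge @L1)  [2 reads]
#1 VA=0x848280FD89 (w,user):
  L0: frame=0x12 idx=1 entry=0x17007 [P=1 RW=1 US=1 PS=0]
  L1: frame=0x17 idx=18 entry=0x1B007 [P=1 RW=1 US=1 PS=0]
  L2: frame=0x1B idx=20 entry=0x1C007 [P=1 RW=1 US=1 PS=0]
  L3: frame=0x1C idx=15 entry=0x1F007 [P=1 RW=1 US=1 PS=0]
  ⇒ phys 0x1FD89  [4 reads]

Access #0 PA: 0x16689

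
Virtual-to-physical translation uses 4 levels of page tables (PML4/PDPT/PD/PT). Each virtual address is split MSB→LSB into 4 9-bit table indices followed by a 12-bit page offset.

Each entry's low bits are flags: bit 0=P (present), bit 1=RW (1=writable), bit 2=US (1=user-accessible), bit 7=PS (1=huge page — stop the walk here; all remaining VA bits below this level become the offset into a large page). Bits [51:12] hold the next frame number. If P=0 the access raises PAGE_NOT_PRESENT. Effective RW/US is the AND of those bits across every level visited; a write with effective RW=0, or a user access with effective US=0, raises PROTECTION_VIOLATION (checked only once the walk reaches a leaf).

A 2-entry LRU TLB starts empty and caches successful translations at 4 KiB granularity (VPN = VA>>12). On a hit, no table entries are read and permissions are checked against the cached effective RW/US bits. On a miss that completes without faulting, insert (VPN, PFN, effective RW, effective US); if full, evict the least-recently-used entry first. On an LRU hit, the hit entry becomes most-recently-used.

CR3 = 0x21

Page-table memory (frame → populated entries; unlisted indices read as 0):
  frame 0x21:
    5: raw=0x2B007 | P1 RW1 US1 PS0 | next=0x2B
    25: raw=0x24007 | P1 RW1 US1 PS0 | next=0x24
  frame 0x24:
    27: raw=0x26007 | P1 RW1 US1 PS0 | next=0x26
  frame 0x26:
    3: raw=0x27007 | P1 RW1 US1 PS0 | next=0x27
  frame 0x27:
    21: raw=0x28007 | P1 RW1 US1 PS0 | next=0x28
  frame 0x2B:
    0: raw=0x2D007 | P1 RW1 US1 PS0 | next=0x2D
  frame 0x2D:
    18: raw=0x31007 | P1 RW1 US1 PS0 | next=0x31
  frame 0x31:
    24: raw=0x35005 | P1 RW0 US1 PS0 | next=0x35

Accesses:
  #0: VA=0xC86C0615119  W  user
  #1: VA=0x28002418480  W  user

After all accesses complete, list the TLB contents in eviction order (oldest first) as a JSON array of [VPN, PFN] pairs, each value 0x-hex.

Walk each access:
#0 VA=0xC86C0615119 (w,user):
  [0] read 0x21 idx=25: raw=0x24007 flags P=1 W=1 U=1 S=0
  [1] read 0x24 idx=27: raw=0x26007 flags P=1 W=1 U=1 S=0
  [2] read 0x26 idx=3: raw=0x27007 flags P=1 W=1 U=1 S=0
  [3] read 0x27 idx=21: raw=0x28007 flags P=1 W=1 U=1 S=0
  → PA=0x28119  (4 entries read)
#1 VA=0x28002418480 (w,user):
  [0] read 0x21 idx=5: raw=0x2B007 flags P=1 W=1 U=1 S=0
  [1] read 0x2B idx=0: raw=0x2D007 flags P=1 W=1 U=1 S=0
  [2] read 0x2D idx=18: raw=0x31007 flags P=1 W=1 U=1 S=0
  [3] read 0x31 idx=24: raw=0x35005 flags P=1 W=0 U=1 S=0
  ✗ PROTECTION_VIOLATION  [4 reads]

TLB: [["0xC86C0615", "0x28"]]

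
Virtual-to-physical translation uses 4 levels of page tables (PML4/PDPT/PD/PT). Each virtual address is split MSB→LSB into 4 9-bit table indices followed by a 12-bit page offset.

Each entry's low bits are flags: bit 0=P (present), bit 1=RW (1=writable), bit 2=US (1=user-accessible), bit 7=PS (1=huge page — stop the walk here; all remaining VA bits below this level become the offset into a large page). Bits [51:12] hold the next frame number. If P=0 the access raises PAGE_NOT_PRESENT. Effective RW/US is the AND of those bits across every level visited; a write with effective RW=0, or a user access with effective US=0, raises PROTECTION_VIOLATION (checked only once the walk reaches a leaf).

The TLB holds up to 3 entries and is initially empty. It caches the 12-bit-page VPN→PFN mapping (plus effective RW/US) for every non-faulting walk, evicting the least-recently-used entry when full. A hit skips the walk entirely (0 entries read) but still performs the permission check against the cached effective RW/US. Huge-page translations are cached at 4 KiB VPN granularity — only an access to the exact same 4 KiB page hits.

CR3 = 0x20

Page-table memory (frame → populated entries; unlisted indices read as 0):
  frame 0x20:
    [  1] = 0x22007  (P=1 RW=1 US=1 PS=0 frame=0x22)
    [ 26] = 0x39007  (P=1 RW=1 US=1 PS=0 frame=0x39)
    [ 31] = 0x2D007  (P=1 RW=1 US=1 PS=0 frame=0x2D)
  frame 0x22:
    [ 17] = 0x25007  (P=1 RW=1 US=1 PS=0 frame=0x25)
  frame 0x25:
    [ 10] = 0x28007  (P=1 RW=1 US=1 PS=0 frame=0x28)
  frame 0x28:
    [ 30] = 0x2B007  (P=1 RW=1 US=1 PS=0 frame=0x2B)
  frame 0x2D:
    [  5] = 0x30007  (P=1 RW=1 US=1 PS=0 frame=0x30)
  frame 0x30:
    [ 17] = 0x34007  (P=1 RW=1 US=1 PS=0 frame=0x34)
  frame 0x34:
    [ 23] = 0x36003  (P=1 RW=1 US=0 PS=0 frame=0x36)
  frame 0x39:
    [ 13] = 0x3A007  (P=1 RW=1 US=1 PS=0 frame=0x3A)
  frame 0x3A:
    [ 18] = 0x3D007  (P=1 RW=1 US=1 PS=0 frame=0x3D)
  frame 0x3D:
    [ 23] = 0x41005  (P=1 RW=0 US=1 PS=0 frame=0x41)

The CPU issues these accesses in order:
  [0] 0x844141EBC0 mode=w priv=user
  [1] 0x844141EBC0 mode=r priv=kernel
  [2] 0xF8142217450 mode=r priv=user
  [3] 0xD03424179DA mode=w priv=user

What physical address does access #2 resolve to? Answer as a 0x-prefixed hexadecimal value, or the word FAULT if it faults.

Walk each access:
#0 VA=0x844141EBC0 (w,user):
  L0: frame=0x20 idx=1 entry=0x22007 [P=1 RW=1 US=1 PS=0]
  L1: frame=0x22 idx=17 entry=0x25007 [P=1 RW=1 US=1 PS=0]
  L2: frame=0x25 idx=10 entry=0x28007 [P=1 RW=1 US=1 PS=0]
  L3: frame=0x28 idx=30 entry=0x2B007 [P=1 RW=1 US=1 PS=0]
  ✓ 0x2BBC0  — 4 lookups
#1 VA=0x844141EBC0 (r,kernel):
  TLB hit vpn=0x844141E → PA=0x2BBC0
#2 VA=0xF8142217450 (r,user):
  L0: frame=0x20 idx=31 entry=0x2D007 [P=1 RW=1 US=1 PS=0]
  L1: frame=0x2D idx=5 entry=0x30007 [P=1 RW=1 US=1 PS=0]
  L2: frame=0x30 idx=17 entry=0x34007 [P=1 RW=1 US=1 PS=0]
  L3: frame=0x34 idx=23 entry=0x36003 [P=1 RW=1 US=0 PS=0]
  ✗ PROTECTION_VIOLATION  [4 reads]
#3 VA=0xD03424179DA (w,user):
  L0: frame=0x20 idx=26 entry=0x39007 [P=1 RW=1 US=1 PS=0]
  L1: frame=0x39 idx=13 entry=0x3A007 [P=1 RW=1 US=1 PS=0]
  L2: frame=0x3A idx=18 entry=0x3D007 [P=1 RW=1 US=1 PS=0]
  L3: frame=0x3D idx=23 entry=0x41005 [P=1 RW=0 US=1 PS=0]
  ✗ PROTECTION_VIOLATION  [4 reads]

Access #2 PA: FAULT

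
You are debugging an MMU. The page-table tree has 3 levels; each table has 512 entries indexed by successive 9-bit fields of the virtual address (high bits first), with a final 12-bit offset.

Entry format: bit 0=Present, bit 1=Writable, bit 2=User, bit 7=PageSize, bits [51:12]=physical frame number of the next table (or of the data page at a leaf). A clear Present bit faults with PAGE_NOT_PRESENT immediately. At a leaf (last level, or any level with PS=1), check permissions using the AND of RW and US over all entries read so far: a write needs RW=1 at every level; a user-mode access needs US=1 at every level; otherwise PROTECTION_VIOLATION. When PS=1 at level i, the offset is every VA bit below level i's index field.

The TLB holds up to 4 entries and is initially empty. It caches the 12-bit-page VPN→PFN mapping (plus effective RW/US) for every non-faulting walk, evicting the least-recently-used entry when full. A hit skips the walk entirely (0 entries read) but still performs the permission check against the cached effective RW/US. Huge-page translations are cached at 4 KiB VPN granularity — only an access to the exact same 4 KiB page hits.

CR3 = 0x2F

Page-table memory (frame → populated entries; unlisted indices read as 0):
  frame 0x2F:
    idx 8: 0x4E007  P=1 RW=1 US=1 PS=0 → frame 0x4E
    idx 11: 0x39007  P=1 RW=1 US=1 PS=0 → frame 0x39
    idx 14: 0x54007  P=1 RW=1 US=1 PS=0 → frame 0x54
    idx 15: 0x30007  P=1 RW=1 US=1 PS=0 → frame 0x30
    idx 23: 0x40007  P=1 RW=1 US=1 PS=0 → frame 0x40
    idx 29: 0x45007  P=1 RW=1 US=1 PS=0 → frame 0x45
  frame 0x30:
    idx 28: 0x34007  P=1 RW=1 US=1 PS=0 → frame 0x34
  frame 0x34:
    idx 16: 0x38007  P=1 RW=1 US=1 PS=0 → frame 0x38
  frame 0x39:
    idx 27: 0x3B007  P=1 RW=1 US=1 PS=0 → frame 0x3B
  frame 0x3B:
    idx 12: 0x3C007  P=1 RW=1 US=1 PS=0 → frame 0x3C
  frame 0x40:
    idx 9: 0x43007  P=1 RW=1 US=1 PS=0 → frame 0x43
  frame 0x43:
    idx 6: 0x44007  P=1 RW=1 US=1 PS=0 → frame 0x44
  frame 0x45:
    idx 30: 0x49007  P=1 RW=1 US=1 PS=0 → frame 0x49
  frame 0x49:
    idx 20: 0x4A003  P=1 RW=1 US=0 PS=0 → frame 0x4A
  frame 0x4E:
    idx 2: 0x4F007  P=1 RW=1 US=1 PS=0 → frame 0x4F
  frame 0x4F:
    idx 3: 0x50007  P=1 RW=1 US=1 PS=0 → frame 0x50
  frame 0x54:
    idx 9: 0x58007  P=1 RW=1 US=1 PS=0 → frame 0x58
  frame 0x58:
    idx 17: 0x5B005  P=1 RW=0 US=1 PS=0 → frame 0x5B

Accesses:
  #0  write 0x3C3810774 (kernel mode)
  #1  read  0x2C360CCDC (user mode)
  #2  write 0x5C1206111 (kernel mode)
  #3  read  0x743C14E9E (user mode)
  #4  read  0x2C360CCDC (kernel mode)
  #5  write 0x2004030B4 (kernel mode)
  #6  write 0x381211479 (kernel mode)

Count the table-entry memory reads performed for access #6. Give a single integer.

Trace:
#0 VA=0x3C3810774 (w,kernel):
  lvl0: tbl 0x2F, slot 15 ⇒ 0x30007 (P1/RW1/US1/PS0)
  lvl1: tbl 0x30, slot 28 ⇒ 0x34007 (P1/RW1/US1/PS0)
  lvl2: tbl 0x34, slot 16 ⇒ 0x38007 (P1/RW1/US1/PS0)
  → PA=0x38774  (3 entries read)
#1 VA=0x2C360CCDC (r,user):
  lvl0: tbl 0x2F, slot 11 ⇒ 0x39007 (P1/RW1/US1/PS0)
  lvl1: tbl 0x39, slot 27 ⇒ 0x3B007 (P1/RW1/US1/PS0)
  lvl2: tbl 0x3B, slot 12 ⇒ 0x3C007 (P1/RW1/US1/PS0)
  → PA=0x3CCDC  (3 entries read)
#2 VA=0x5C1206111 (w,kernel):
  lvl0: tbl 0x2F, slot 23 ⇒ 0x40007 (P1/RW1/US1/PS0)
  lvl1: tbl 0x40, slot 9 ⇒ 0x43007 (P1/RW1/US1/PS0)
  lvl2: tbl 0x43, slot 6 ⇒ 0x44007 (P1/RW1/US1/PS0)
  → PA=0x44111  (3 entries read)
#3 VA=0x743C14E9E (r,user):
  lvl0: tbl 0x2F, slot 29 ⇒ 0x45007 (P1/RW1/US1/PS0)
  lvl1: tbl 0x45, slot 30 ⇒ 0x49007 (P1/RW1/US1/PS0)
  lvl2: tbl 0x49, slot 20 ⇒ 0x4A003 (P1/RW1/US0/PS0)
  ✗ PROTECTION_VIOLATION  [3 reads]
#4 VA=0x2C360CCDC (r,kernel):
  TLB hit vpn=0x2C360C → PA=0x3CCDC
#5 VA=0x2004030B4 (w,kernel):
  lvl0: tbl 0x2F, slot 8 ⇒ 0x4E007 (P1/RW1/US1/PS0)
  lvl1: tbl 0x4E, slot 2 ⇒ 0x4F007 (P1/RW1/US1/PS0)
  lvl2: tbl 0x4F, slot 3 ⇒ 0x50007 (P1/RW1/US1/PS0)
  → PA=0x500B4  (3 entries read)
#6 VA=0x381211479 (w,kernel):
  lvl0: tbl 0x2F, slot 14 ⇒ 0x54007 (P1/RW1/US1/PS0)
  lvl1: tbl 0x54, slot 9 ⇒ 0x58007 (P1/RW1/US1/PS0)
  lvl2: tbl 0x58, slot 17 ⇒ 0x5B005 (P1/RW0/US1/PS0)
  ✗ PROTECTION_VIOLATION  [3 reads]

Entries read for #6: 3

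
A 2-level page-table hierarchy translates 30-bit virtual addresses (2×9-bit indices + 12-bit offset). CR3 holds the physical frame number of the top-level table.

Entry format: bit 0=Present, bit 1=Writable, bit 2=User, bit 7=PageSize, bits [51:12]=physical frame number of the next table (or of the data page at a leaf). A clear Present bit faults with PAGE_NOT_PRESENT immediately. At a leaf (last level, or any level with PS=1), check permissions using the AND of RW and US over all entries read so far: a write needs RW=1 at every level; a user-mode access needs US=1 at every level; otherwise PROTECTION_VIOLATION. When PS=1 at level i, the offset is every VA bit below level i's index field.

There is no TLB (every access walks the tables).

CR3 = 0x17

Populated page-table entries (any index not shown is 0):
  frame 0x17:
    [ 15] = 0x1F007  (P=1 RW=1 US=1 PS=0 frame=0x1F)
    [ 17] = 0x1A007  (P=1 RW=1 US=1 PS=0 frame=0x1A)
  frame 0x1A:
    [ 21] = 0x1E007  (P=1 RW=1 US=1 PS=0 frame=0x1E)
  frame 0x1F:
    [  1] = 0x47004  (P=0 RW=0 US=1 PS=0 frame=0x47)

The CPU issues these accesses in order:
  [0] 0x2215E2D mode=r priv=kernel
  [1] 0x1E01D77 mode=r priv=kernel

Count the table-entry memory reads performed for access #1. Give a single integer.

Per-access translation:
#0 VA=0x2215E2D (r,kernel):
  [0] read 0x17 idx=17: raw=0x1A007 flags P=1 W=1 U=1 S=0
  [1] read 0x1A idx=21: raw=0x1E007 flags P=1 W=1 U=1 S=0
  → PA=0x1EE2D  (2 entries read)
#1 VA=0x1E01D77 (r,kernel):
  [0] read 0x17 idx=15: raw=0x1F007 flags P=1 W=1 U=1 S=0
  [1] read 0x1F idx=1: raw=0x47004 flags P=0 W=0 U=1 S=0
  ✗ PAGE_NOT_PRESENT  [2 reads]

Entries read for #1: 2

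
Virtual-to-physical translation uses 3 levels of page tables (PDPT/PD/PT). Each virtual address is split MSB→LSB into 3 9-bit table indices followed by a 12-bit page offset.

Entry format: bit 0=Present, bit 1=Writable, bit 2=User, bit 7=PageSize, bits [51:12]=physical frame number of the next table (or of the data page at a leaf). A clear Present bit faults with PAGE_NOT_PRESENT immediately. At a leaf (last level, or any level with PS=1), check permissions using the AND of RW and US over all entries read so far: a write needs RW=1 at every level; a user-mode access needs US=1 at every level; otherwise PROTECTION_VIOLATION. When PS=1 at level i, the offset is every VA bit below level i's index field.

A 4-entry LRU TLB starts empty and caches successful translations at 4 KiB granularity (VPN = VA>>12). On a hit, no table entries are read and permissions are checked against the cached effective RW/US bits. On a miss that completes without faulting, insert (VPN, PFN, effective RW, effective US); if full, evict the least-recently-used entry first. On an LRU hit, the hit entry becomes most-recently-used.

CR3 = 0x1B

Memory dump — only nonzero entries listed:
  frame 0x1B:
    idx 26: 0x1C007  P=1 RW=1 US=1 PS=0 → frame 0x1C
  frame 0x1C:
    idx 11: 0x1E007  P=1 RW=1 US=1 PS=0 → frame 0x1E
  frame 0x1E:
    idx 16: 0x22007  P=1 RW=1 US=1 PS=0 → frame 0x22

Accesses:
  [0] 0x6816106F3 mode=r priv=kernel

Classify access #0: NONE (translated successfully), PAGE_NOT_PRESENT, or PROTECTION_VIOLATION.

Walk each access:
#0 VA=0x6816106F3 (r,kernel):
  [0] read 0x1B idx=26: raw=0x1C007 flags P=1 W=1 U=1 S=0
  [1] read 0x1C idx=11: raw=0x1E007 flags P=1 W=1 U=1 S=0
  [2] read 0x1E idx=16: raw=0x22007 flags P=1 W=1 U=1 S=0
  → PA=0x226F3  (3 entries read)

Access #0 fault: NONE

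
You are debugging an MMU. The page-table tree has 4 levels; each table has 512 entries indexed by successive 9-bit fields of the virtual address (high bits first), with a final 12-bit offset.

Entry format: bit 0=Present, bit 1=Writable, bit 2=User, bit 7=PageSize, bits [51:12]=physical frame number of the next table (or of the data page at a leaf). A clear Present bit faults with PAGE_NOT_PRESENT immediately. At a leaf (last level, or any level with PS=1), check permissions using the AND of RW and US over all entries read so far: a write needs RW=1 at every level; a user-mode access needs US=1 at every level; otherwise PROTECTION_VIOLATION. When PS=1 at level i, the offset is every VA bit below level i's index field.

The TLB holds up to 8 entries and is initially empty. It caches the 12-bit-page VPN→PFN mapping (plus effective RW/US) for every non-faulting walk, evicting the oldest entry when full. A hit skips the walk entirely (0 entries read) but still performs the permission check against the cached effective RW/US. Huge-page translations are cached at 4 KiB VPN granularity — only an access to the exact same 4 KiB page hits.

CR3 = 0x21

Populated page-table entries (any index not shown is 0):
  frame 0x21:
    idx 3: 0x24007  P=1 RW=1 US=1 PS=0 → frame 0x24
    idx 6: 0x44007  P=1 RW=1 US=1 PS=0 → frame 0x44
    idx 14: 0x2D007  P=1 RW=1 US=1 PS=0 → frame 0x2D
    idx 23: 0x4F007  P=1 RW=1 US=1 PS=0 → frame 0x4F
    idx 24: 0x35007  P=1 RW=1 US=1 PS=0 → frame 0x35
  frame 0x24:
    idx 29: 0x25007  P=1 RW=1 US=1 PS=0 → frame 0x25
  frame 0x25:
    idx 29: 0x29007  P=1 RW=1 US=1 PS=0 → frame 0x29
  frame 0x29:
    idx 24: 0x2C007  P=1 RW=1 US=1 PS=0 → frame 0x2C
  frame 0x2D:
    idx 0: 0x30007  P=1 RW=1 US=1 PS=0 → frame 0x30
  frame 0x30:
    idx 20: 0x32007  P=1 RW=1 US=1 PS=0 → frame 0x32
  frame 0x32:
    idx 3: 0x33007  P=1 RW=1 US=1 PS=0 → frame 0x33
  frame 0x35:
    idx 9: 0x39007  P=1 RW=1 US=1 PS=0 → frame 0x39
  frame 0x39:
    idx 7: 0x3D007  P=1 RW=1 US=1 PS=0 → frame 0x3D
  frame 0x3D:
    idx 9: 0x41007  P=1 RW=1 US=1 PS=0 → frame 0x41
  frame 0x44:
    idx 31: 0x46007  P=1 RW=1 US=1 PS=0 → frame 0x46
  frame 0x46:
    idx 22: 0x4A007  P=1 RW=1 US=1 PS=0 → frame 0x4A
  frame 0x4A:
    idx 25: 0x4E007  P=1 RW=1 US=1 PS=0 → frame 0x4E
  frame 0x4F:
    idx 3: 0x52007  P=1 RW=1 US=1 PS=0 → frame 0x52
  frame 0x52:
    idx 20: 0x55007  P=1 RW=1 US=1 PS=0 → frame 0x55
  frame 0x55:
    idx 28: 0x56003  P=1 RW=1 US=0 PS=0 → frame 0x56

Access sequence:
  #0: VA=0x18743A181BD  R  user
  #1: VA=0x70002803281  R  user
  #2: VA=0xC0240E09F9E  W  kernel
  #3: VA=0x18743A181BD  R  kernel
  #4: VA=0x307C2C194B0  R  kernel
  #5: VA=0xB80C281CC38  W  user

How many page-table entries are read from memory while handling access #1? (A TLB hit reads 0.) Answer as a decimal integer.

Walk each access:
#0 VA=0x18743A181BD (r,user):
  lvl0: tbl 0x21, slot 3 ⇒ 0x24007 (P1/RW1/US1/PS0)
  lvl1: tbl 0x24, slot 29 ⇒ 0x25007 (P1/RW1/US1/PS0)
  lvl2: tbl 0x25, slot 29 ⇒ 0x29007 (P1/RW1/US1/PS0)
  lvl3: tbl 0x29, slot 24 ⇒ 0x2C007 (P1/RW1/US1/PS0)
  ✓ 0x2C1BD  — 4 lookups
#1 VA=0x70002803281 (r,user):
  lvl0: tbl 0x21, slot 14 ⇒ 0x2D007 (P1/RW1/US1/PS0)
  lvl1: tbl 0x2D, slot 0 ⇒ 0x30007 (P1/RW1/US1/PS0)
  lvl2: tbl 0x30, slot 20 ⇒ 0x32007 (P1/RW1/US1/PS0)
  lvl3: tbl 0x32, slot 3 ⇒ 0x33007 (P1/RW1/US1/PS0)
  ✓ 0x33281  — 4 lookups
#2 VA=0xC0240E09F9E (w,kernel):
  lvl0: tbl 0x21, slot 24 ⇒ 0x35007 (P1/RW1/US1/PS0)
  lvl1: tbl 0x35, slot 9 ⇒ 0x39007 (P1/RW1/US1/PS0)
  lvl2: tbl 0x39, slot 7 ⇒ 0x3D007 (P1/RW1/US1/PS0)
  lvl3: tbl 0x3D, slot 9 ⇒ 0x41007 (P1/RW1/US1/PS0)
  ✓ 0x41F9E  — 4 lookups
#3 VA=0x18743A181BD (r,kernel):
  TLB hit vpn=0x18743A18 → PA=0x2C1BD
#4 VA=0x307C2C194B0 (r,kernel):
  lvl0: tbl 0x21, slot 6 ⇒ 0x44007 (P1/RW1/US1/PS0)
  lvl1: tbl 0x44, slot 31 ⇒ 0x46007 (P1/RW1/US1/PS0)
  lvl2: tbl 0x46, slot 22 ⇒ 0x4A007 (P1/RW1/US1/PS0)
  lvl3: tbl 0x4A, slot 25 ⇒ 0x4E007 (P1/RW1/US1/PS0)
  ✓ 0x4E4B0  — 4 lookups
#5 VA=0xB80C281CC38 (w,user):
  lvl0: tbl 0x21, slot 23 ⇒ 0x4F007 (P1/RW1/US1/PS0)
  lvl1: tbl 0x4F, slot 3 ⇒ 0x52007 (P1/RW1/US1/PS0)
  lvl2: tbl 0x52, slot 20 ⇒ 0x55007 (P1/RW1/US1/PS0)
  lvl3: tbl 0x55, slot 28 ⇒ 0x56003 (P1/RW1/US0/PS0)
  → PROTECTION_VIOLATION  (4 entries read)

Entries read for #1: 4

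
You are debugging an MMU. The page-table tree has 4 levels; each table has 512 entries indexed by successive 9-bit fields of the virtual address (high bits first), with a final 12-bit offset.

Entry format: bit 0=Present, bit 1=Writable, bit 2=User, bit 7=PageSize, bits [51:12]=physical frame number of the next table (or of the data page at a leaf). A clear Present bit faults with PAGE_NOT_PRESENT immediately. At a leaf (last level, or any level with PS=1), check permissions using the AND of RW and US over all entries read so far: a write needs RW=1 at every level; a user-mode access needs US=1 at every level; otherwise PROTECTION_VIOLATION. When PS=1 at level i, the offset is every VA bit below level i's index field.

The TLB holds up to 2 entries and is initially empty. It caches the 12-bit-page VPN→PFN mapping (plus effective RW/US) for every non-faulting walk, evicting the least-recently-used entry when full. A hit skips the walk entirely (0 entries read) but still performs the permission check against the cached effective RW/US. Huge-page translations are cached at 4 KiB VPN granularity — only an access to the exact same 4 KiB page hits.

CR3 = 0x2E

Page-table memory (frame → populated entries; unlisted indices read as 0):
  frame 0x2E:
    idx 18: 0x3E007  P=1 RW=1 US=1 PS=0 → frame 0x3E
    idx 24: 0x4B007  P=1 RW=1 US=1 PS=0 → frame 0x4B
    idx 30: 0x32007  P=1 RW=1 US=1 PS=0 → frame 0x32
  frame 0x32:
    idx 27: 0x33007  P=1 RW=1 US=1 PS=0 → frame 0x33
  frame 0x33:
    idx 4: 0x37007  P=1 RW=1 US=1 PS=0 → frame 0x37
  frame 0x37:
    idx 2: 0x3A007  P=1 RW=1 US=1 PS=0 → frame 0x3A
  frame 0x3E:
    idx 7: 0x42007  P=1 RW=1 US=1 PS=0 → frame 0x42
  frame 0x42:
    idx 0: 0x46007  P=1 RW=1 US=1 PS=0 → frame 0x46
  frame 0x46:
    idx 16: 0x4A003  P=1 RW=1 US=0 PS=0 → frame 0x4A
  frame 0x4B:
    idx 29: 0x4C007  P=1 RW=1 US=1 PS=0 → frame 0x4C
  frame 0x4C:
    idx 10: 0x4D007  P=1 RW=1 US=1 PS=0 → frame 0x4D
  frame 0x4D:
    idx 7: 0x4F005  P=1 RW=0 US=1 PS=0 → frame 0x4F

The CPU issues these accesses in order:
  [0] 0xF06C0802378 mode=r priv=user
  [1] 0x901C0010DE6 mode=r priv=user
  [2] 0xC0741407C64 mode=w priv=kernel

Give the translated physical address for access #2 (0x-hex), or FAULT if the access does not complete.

Trace:
#0 VA=0xF06C0802378 (r,user):
  lvl0: tbl 0x2E, slot 30 ⇒ 0x32007 (P1/RW1/US1/PS0)
  lvl1: tbl 0x32, slot 27 ⇒ 0x33007 (P1/RW1/US1/PS0)
  lvl2: tbl 0x33, slot 4 ⇒ 0x37007 (P1/RW1/US1/PS0)
  lvl3: tbl 0x37, slot 2 ⇒ 0x3A007 (P1/RW1/US1/PS0)
  ✓ 0x3A378  — 4 lookups
#1 VA=0x901C0010DE6 (r,user):
  lvl0: tbl 0x2E, slot 18 ⇒ 0x3E007 (P1/RW1/US1/PS0)
  lvl1: tbl 0x3E, slot 7 ⇒ 0x42007 (P1/RW1/US1/PS0)
  lvl2: tbl 0x42, slot 0 ⇒ 0x46007 (P1/RW1/US1/PS0)
  lvl3: tbl 0x46, slot 16 ⇒ 0x4A003 (P1/RW1/US0/PS0)
  ✗ PROTECTION_VIOLATION  [4 reads]
#2 VA=0xC0741407C64 (w,kernel):
  lvl0: tbl 0x2E, slot 24 ⇒ 0x4B007 (P1/RW1/US1/PS0)
  lvl1: tbl 0x4B, slot 29 ⇒ 0x4C007 (P1/RW1/US1/PS0)
  lvl2: tbl 0x4C, slot 10 ⇒ 0x4D007 (P1/RW1/US1/PS0)
  lvl3: tbl 0x4D, slot 7 ⇒ 0x4F005 (P1/RW0/US1/PS0)
  ✗ PROTECTION_VIOLATION  [4 reads]

Access #2 PA: FAULT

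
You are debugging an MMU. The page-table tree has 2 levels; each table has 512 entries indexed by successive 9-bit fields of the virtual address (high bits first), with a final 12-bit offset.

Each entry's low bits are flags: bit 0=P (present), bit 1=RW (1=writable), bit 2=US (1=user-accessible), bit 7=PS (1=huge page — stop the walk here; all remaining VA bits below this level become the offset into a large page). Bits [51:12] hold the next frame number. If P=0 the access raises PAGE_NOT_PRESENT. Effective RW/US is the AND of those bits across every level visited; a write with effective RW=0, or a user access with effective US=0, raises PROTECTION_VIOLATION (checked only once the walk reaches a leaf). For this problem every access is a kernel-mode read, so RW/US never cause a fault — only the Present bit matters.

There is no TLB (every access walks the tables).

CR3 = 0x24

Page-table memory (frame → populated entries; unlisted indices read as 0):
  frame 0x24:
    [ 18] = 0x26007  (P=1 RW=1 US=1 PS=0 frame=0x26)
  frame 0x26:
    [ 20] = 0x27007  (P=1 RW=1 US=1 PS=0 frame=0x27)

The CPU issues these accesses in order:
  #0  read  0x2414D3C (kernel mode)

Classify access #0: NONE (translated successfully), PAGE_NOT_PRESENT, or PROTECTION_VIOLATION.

Walk each access:
#0 VA=0x2414D3C (r,kernel):
  L0: frame=0x24 idx=18 entry=0x26007 [P=1 RW=1 US=1 PS=0]
  L1: frame=0x26 idx=20 entry=0x27007 [P=1 RW=1 US=1 PS=0]
  → PA=0x27D3C  (2 entries read)

Access #0 fault: NONE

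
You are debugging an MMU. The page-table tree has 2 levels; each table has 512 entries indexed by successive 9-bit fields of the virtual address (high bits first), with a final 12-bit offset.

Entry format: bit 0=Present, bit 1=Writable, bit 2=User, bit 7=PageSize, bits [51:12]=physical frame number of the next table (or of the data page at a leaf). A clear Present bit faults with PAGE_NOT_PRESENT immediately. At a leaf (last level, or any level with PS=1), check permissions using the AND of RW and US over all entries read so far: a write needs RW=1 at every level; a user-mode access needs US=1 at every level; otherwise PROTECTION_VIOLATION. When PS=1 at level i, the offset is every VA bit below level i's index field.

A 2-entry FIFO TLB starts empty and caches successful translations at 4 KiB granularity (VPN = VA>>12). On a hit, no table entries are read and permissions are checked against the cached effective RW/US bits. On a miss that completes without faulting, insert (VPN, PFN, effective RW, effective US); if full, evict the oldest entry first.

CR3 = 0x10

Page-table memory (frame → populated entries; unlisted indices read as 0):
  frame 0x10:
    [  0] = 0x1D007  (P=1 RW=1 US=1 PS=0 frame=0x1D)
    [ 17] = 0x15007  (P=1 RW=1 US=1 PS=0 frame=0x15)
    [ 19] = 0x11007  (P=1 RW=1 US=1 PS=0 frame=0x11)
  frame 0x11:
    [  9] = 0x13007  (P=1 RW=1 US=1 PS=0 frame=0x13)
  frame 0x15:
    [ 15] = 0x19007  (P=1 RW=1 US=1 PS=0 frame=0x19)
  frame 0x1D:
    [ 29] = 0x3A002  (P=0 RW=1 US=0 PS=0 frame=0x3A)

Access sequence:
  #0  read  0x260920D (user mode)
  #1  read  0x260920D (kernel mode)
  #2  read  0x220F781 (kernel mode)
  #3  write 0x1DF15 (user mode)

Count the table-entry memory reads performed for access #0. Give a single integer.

Per-access translation:
#0 VA=0x260920D (r,user):
  [0] read 0x10 idx=19: raw=0x11007 flags P=1 W=1 U=1 S=0
  [1] read 0x11 idx=9: raw=0x13007 flags P=1 W=1 U=1 S=0
  ⇒ phys 0x1320D  [2 reads]
#1 VA=0x260920D (r,kernel):
  TLB hit vpn=0x2609 → PA=0x1320D
#2 VA=0x220F781 (r,kernel):
  [0] read 0x10 idx=17: raw=0x15007 flags P=1 W=1 U=1 S=0
  [1] read 0x15 idx=15: raw=0x19007 flags P=1 W=1 U=1 S=0
  ⇒ phys 0x19781  [2 reads]
#3 VA=0x1DF15 (w,user):
  [0] read 0x10 idx=0: raw=0x1D007 flags P=1 W=1 U=1 S=0
  [1] read 0x1D idx=29: raw=0x3A002 flags P=0 W=1 U=0 S=0
  ⇒ fault: PAGE_NOT_PRESENT  — 2 lookups

Entries read for #0: 2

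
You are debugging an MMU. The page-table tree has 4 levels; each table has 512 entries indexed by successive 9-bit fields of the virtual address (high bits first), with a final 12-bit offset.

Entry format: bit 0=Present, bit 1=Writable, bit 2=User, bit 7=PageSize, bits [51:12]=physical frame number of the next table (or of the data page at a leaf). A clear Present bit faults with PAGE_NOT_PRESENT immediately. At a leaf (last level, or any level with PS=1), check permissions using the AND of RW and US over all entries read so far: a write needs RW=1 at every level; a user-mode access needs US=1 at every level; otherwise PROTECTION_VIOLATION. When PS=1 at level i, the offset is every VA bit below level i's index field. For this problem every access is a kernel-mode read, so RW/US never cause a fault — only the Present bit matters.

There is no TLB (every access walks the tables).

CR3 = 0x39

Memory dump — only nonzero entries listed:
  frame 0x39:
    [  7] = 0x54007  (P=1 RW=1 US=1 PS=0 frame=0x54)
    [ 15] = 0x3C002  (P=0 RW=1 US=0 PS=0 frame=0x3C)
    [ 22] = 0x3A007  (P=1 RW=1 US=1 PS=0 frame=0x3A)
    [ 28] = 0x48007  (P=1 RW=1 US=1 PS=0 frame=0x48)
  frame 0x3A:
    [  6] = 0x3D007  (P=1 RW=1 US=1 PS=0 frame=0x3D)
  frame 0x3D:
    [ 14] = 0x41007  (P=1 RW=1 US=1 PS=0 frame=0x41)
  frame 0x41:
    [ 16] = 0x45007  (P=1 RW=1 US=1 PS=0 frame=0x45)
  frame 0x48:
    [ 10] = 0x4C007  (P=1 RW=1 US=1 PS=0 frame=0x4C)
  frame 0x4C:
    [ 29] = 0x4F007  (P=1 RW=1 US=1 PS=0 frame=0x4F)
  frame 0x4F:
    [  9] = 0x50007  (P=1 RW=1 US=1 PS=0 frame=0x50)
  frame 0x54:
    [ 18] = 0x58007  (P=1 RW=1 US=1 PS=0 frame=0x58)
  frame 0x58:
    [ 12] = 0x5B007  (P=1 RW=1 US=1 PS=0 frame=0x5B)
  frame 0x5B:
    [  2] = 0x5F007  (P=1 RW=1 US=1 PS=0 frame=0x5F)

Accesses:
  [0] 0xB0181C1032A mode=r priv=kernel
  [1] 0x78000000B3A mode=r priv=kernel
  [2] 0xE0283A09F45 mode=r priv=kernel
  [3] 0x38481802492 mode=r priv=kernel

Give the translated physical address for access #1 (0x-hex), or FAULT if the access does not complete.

Trace:
#0 VA=0xB0181C1032A (r,kernel):
  L0: frame=0x39 idx=22 entry=0x3A007 [P=1 RW=1 US=1 PS=0]
  L1: frame=0x3A idx=6 entry=0x3D007 [P=1 RW=1 US=1 PS=0]
  L2: frame=0x3D idx=14 entry=0x41007 [P=1 RW=1 US=1 PS=0]
  L3: frame=0x41 idx=16 entry=0x45007 [P=1 RW=1 US=1 PS=0]
  → PA=0x4532A  (4 entries read)
#1 VA=0x78000000B3A (r,kernel):
  L0: frame=0x39 idx=15 entry=0x3C002 [P=0 RW=1 US=0 PS=0]
  ⇒ fault: PAGE_NOT_PRESENT  — 1 lookups
#2 VA=0xE0283A09F45 (r,kernel):
  L0: frame=0x39 idx=28 entry=0x48007 [P=1 RW=1 US=1 PS=0]
  L1: frame=0x48 idx=10 entry=0x4C007 [P=1 RW=1 US=1 PS=0]
  L2: frame=0x4C idx=29 entry=0x4F007 [P=1 RW=1 US=1 PS=0]
  L3: frame=0x4F idx=9 entry=0x50007 [P=1 RW=1 US=1 PS=0]
  → PA=0x50F45  (4 entries read)
#3 VA=0x38481802492 (r,kernel):
  L0: frame=0x39 idx=7 entry=0x54007 [P=1 RW=1 US=1 PS=0]
  L1: frame=0x54 idx=18 entry=0x58007 [P=1 RW=1 US=1 PS=0]
  L2: frame=0x58 idx=12 entry=0x5B007 [P=1 RW=1 US=1 PS=0]
  L3: frame=0x5B idx=2 entry=0x5F007 [P=1 RW=1 US=1 PS=0]
  → PA=0x5F492  (4 entries read)

Access #1 PA: FAULT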